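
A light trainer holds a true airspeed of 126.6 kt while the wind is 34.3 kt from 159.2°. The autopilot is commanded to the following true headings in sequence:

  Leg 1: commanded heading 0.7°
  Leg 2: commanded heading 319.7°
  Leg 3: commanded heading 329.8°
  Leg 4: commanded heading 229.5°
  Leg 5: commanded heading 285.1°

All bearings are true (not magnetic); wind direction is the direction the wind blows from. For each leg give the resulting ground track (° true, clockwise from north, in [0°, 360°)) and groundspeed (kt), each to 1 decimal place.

Leg 1: heading 0.7°; drift -4.5° → track 356.2°, groundspeed 159.0 kt
Leg 2: heading 319.7°; drift +4.1° → track 323.8°, groundspeed 159.3 kt
Leg 3: heading 329.8°; drift +2.0° → track 331.8°, groundspeed 160.5 kt
Leg 4: heading 229.5°; drift +15.7° → track 245.2°, groundspeed 119.5 kt
Leg 5: heading 285.1°; drift +10.7° → track 295.8°, groundspeed 149.3 kt

Leg 1: track=356.2°, groundspeed=159.0 kt
Leg 2: track=323.8°, groundspeed=159.3 kt
Leg 3: track=331.8°, groundspeed=160.5 kt
Leg 4: track=245.2°, groundspeed=119.5 kt
Leg 5: track=295.8°, groundspeed=149.3 kt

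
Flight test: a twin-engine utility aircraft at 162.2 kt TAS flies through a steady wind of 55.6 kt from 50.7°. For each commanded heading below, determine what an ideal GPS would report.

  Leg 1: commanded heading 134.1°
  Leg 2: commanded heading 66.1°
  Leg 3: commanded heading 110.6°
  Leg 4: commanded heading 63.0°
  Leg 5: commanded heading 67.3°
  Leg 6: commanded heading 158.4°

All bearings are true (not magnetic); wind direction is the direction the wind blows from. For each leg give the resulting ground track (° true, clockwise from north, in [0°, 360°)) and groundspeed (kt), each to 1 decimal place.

Leg 1: track=153.6°, groundspeed=165.3 kt
Leg 2: track=73.8°, groundspeed=109.6 kt
Leg 3: track=130.3°, groundspeed=142.7 kt
Leg 4: track=69.3°, groundspeed=108.5 kt
Leg 5: track=75.6°, groundspeed=110.1 kt
Leg 6: track=174.9°, groundspeed=186.8 kt

Leg 1: heading 134.1°; drift +19.5° → track 153.6°, groundspeed 165.3 kt
Leg 2: heading 66.1°; drift +7.7° → track 73.8°, groundspeed 109.6 kt
Leg 3: heading 110.6°; drift +19.7° → track 130.3°, groundspeed 142.7 kt
Leg 4: heading 63.0°; drift +6.3° → track 69.3°, groundspeed 108.5 kt
Leg 5: heading 67.3°; drift +8.3° → track 75.6°, groundspeed 110.1 kt
Leg 6: heading 158.4°; drift +16.5° → track 174.9°, groundspeed 186.8 kt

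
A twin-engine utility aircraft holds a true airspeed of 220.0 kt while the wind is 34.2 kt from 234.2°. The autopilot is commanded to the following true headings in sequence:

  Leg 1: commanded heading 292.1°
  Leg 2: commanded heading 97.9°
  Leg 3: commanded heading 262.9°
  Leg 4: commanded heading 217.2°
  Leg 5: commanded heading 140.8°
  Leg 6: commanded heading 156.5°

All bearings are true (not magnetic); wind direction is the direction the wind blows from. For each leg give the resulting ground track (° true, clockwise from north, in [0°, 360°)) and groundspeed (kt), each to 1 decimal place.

Leg 1: track=300.3°, groundspeed=203.9 kt
Leg 2: track=92.4°, groundspeed=245.9 kt
Leg 3: track=267.8°, groundspeed=190.7 kt
Leg 4: track=214.1°, groundspeed=187.6 kt
Leg 5: track=132.1°, groundspeed=224.6 kt
Leg 6: track=147.6°, groundspeed=215.3 kt

Leg 1: heading 292.1°; drift +8.2° → track 300.3°, groundspeed 203.9 kt
Leg 2: heading 97.9°; drift -5.5° → track 92.4°, groundspeed 245.9 kt
Leg 3: heading 262.9°; drift +4.9° → track 267.8°, groundspeed 190.7 kt
Leg 4: heading 217.2°; drift -3.1° → track 214.1°, groundspeed 187.6 kt
Leg 5: heading 140.8°; drift -8.7° → track 132.1°, groundspeed 224.6 kt
Leg 6: heading 156.5°; drift -8.9° → track 147.6°, groundspeed 215.3 kt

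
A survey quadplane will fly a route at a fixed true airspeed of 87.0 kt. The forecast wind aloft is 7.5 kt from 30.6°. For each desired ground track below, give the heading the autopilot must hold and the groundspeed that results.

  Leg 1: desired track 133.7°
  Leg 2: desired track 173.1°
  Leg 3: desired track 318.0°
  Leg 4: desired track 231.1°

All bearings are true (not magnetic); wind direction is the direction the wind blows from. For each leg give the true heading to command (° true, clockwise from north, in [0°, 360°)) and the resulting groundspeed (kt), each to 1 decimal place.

Leg 1: heading=128.9°, groundspeed=88.4 kt
Leg 2: heading=170.1°, groundspeed=92.8 kt
Leg 3: heading=322.7°, groundspeed=84.5 kt
Leg 4: heading=232.8°, groundspeed=94.0 kt

Leg 1: desired track 133.7°; wind correction -4.8° → command heading 128.9°, groundspeed 88.4 kt
Leg 2: desired track 173.1°; wind correction -3.0° → command heading 170.1°, groundspeed 92.8 kt
Leg 3: desired track 318.0°; wind correction +4.7° → command heading 322.7°, groundspeed 84.5 kt
Leg 4: desired track 231.1°; wind correction +1.7° → command heading 232.8°, groundspeed 94.0 kt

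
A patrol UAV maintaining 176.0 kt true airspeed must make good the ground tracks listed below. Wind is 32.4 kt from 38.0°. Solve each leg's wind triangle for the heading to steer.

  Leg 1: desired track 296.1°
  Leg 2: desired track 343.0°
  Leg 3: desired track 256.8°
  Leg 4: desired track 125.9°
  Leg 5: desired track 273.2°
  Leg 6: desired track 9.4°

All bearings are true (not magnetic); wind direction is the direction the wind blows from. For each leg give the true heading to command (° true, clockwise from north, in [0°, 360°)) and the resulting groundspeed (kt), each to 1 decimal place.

Leg 1: heading=306.5°, groundspeed=179.8 kt
Leg 2: heading=351.7°, groundspeed=155.4 kt
Leg 3: heading=263.4°, groundspeed=200.1 kt
Leg 4: heading=115.3°, groundspeed=171.8 kt
Leg 5: heading=281.9°, groundspeed=192.5 kt
Leg 6: heading=14.5°, groundspeed=146.9 kt

Leg 1: desired track 296.1°; wind correction +10.4° → command heading 306.5°, groundspeed 179.8 kt
Leg 2: desired track 343.0°; wind correction +8.7° → command heading 351.7°, groundspeed 155.4 kt
Leg 3: desired track 256.8°; wind correction +6.6° → command heading 263.4°, groundspeed 200.1 kt
Leg 4: desired track 125.9°; wind correction -10.6° → command heading 115.3°, groundspeed 171.8 kt
Leg 5: desired track 273.2°; wind correction +8.7° → command heading 281.9°, groundspeed 192.5 kt
Leg 6: desired track 9.4°; wind correction +5.1° → command heading 14.5°, groundspeed 146.9 kt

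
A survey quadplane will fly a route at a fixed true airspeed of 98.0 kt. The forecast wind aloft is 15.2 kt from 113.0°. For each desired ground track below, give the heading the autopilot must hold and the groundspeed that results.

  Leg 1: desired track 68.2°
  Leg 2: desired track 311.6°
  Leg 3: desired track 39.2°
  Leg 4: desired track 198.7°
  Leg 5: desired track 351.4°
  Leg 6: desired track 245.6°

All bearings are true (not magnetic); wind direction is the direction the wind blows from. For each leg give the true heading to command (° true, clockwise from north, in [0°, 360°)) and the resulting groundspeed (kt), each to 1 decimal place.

Leg 1: desired track 68.2°; wind correction +6.3° → command heading 74.5°, groundspeed 86.6 kt
Leg 2: desired track 311.6°; wind correction +2.8° → command heading 314.4°, groundspeed 112.3 kt
Leg 3: desired track 39.2°; wind correction +8.6° → command heading 47.8°, groundspeed 92.7 kt
Leg 4: desired track 198.7°; wind correction -8.9° → command heading 189.8°, groundspeed 95.7 kt
Leg 5: desired track 351.4°; wind correction +7.6° → command heading 359.0°, groundspeed 105.1 kt
Leg 6: desired track 245.6°; wind correction -6.6° → command heading 239.0°, groundspeed 107.6 kt

Leg 1: heading=74.5°, groundspeed=86.6 kt
Leg 2: heading=314.4°, groundspeed=112.3 kt
Leg 3: heading=47.8°, groundspeed=92.7 kt
Leg 4: heading=189.8°, groundspeed=95.7 kt
Leg 5: heading=359.0°, groundspeed=105.1 kt
Leg 6: heading=239.0°, groundspeed=107.6 kt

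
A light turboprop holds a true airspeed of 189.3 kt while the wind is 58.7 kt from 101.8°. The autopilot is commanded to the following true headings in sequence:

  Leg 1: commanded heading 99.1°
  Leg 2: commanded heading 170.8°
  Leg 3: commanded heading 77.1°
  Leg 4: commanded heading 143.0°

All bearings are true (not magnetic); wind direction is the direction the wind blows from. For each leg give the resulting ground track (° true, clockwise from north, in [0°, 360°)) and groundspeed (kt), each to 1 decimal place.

Leg 1: heading 99.1°; drift -1.2° → track 97.9°, groundspeed 130.7 kt
Leg 2: heading 170.8°; drift +18.0° → track 188.8°, groundspeed 177.0 kt
Leg 3: heading 77.1°; drift -10.2° → track 66.9°, groundspeed 138.2 kt
Leg 4: heading 143.0°; drift +14.9° → track 157.9°, groundspeed 150.2 kt

Leg 1: track=97.9°, groundspeed=130.7 kt
Leg 2: track=188.8°, groundspeed=177.0 kt
Leg 3: track=66.9°, groundspeed=138.2 kt
Leg 4: track=157.9°, groundspeed=150.2 kt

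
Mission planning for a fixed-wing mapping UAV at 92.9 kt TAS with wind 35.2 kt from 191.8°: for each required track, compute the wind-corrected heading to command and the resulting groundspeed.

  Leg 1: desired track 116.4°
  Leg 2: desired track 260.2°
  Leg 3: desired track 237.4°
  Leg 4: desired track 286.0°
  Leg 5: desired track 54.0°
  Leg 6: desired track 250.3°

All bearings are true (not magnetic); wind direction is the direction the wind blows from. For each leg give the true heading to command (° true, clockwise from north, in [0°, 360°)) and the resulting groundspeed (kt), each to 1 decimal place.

Leg 1: heading=137.9°, groundspeed=77.6 kt
Leg 2: heading=239.6°, groundspeed=74.0 kt
Leg 3: heading=221.7°, groundspeed=64.8 kt
Leg 4: heading=263.8°, groundspeed=88.6 kt
Leg 5: heading=68.7°, groundspeed=115.9 kt
Leg 6: heading=231.5°, groundspeed=69.5 kt

Leg 1: desired track 116.4°; wind correction +21.5° → command heading 137.9°, groundspeed 77.6 kt
Leg 2: desired track 260.2°; wind correction -20.6° → command heading 239.6°, groundspeed 74.0 kt
Leg 3: desired track 237.4°; wind correction -15.7° → command heading 221.7°, groundspeed 64.8 kt
Leg 4: desired track 286.0°; wind correction -22.2° → command heading 263.8°, groundspeed 88.6 kt
Leg 5: desired track 54.0°; wind correction +14.7° → command heading 68.7°, groundspeed 115.9 kt
Leg 6: desired track 250.3°; wind correction -18.8° → command heading 231.5°, groundspeed 69.5 kt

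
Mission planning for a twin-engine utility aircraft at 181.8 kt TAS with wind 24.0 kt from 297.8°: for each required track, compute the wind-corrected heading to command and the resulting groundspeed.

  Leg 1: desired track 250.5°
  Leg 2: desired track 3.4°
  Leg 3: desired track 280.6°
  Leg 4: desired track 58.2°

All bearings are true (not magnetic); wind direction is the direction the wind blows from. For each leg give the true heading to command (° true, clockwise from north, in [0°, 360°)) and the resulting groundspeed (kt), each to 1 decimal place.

Leg 1: desired track 250.5°; wind correction +5.6° → command heading 256.1°, groundspeed 164.7 kt
Leg 2: desired track 3.4°; wind correction -6.9° → command heading 356.5°, groundspeed 170.6 kt
Leg 3: desired track 280.6°; wind correction +2.2° → command heading 282.8°, groundspeed 158.7 kt
Leg 4: desired track 58.2°; wind correction -6.5° → command heading 51.7°, groundspeed 192.8 kt

Leg 1: heading=256.1°, groundspeed=164.7 kt
Leg 2: heading=356.5°, groundspeed=170.6 kt
Leg 3: heading=282.8°, groundspeed=158.7 kt
Leg 4: heading=51.7°, groundspeed=192.8 kt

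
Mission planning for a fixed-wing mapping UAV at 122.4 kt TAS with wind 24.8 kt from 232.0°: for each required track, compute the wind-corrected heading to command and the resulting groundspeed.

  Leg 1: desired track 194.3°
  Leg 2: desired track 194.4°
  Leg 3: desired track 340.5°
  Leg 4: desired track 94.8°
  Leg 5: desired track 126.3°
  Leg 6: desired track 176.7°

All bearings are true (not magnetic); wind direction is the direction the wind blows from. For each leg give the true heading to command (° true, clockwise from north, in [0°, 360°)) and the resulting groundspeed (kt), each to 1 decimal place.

Leg 1: heading=201.4°, groundspeed=101.8 kt
Leg 2: heading=201.5°, groundspeed=101.8 kt
Leg 3: heading=329.4°, groundspeed=128.0 kt
Leg 4: heading=102.7°, groundspeed=139.4 kt
Leg 5: heading=137.5°, groundspeed=126.8 kt
Leg 6: heading=186.3°, groundspeed=106.6 kt

Leg 1: desired track 194.3°; wind correction +7.1° → command heading 201.4°, groundspeed 101.8 kt
Leg 2: desired track 194.4°; wind correction +7.1° → command heading 201.5°, groundspeed 101.8 kt
Leg 3: desired track 340.5°; wind correction -11.1° → command heading 329.4°, groundspeed 128.0 kt
Leg 4: desired track 94.8°; wind correction +7.9° → command heading 102.7°, groundspeed 139.4 kt
Leg 5: desired track 126.3°; wind correction +11.2° → command heading 137.5°, groundspeed 126.8 kt
Leg 6: desired track 176.7°; wind correction +9.6° → command heading 186.3°, groundspeed 106.6 kt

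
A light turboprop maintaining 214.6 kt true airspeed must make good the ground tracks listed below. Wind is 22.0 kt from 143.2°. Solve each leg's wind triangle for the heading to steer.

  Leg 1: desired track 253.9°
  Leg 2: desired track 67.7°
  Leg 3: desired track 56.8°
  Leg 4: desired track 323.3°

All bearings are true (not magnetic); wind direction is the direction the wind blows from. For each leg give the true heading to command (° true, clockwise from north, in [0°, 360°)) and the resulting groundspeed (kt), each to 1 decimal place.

Leg 1: desired track 253.9°; wind correction -5.5° → command heading 248.4°, groundspeed 221.4 kt
Leg 2: desired track 67.7°; wind correction +5.7° → command heading 73.4°, groundspeed 208.0 kt
Leg 3: desired track 56.8°; wind correction +5.9° → command heading 62.7°, groundspeed 212.1 kt
Leg 4: desired track 323.3°; wind correction +0.0° → command heading 323.3°, groundspeed 236.6 kt

Leg 1: heading=248.4°, groundspeed=221.4 kt
Leg 2: heading=73.4°, groundspeed=208.0 kt
Leg 3: heading=62.7°, groundspeed=212.1 kt
Leg 4: heading=323.3°, groundspeed=236.6 kt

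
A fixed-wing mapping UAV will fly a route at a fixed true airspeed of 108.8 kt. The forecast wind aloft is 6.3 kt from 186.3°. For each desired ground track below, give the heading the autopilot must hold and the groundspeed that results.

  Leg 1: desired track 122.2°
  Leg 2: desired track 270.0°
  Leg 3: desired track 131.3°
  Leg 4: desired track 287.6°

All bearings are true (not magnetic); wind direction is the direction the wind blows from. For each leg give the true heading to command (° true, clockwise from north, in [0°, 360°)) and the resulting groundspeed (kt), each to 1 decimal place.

Leg 1: desired track 122.2°; wind correction +3.0° → command heading 125.2°, groundspeed 105.9 kt
Leg 2: desired track 270.0°; wind correction -3.3° → command heading 266.7°, groundspeed 107.9 kt
Leg 3: desired track 131.3°; wind correction +2.7° → command heading 134.0°, groundspeed 105.1 kt
Leg 4: desired track 287.6°; wind correction -3.3° → command heading 284.3°, groundspeed 109.9 kt

Leg 1: heading=125.2°, groundspeed=105.9 kt
Leg 2: heading=266.7°, groundspeed=107.9 kt
Leg 3: heading=134.0°, groundspeed=105.1 kt
Leg 4: heading=284.3°, groundspeed=109.9 kt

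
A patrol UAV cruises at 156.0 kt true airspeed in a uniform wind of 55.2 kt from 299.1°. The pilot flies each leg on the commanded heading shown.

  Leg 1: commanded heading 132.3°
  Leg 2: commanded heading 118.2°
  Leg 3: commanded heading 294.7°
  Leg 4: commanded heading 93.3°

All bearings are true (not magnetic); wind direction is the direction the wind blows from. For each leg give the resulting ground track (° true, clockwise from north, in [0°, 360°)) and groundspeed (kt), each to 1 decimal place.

Leg 1: track=128.9°, groundspeed=210.1 kt
Leg 2: track=118.4°, groundspeed=211.2 kt
Leg 3: track=292.3°, groundspeed=101.1 kt
Leg 4: track=100.0°, groundspeed=207.1 kt

Leg 1: heading 132.3°; drift -3.4° → track 128.9°, groundspeed 210.1 kt
Leg 2: heading 118.2°; drift +0.2° → track 118.4°, groundspeed 211.2 kt
Leg 3: heading 294.7°; drift -2.4° → track 292.3°, groundspeed 101.1 kt
Leg 4: heading 93.3°; drift +6.7° → track 100.0°, groundspeed 207.1 kt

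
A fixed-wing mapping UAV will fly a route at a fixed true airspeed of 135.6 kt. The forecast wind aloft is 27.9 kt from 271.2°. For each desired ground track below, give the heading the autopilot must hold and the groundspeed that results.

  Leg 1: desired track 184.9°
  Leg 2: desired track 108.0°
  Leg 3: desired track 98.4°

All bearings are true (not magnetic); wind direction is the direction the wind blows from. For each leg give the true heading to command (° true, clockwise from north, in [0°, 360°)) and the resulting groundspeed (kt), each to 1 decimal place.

Leg 1: heading=196.7°, groundspeed=130.9 kt
Leg 2: heading=111.4°, groundspeed=162.1 kt
Leg 3: heading=99.9°, groundspeed=163.2 kt

Leg 1: desired track 184.9°; wind correction +11.8° → command heading 196.7°, groundspeed 130.9 kt
Leg 2: desired track 108.0°; wind correction +3.4° → command heading 111.4°, groundspeed 162.1 kt
Leg 3: desired track 98.4°; wind correction +1.5° → command heading 99.9°, groundspeed 163.2 kt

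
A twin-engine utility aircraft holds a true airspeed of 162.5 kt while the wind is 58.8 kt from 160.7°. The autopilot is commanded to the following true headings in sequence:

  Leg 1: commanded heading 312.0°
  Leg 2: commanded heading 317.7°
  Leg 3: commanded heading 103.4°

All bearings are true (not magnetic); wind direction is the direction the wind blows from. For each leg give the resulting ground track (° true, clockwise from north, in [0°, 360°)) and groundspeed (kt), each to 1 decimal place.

Leg 1: track=319.5°, groundspeed=215.9 kt
Leg 2: track=323.8°, groundspeed=217.8 kt
Leg 3: track=82.7°, groundspeed=139.8 kt

Leg 1: heading 312.0°; drift +7.5° → track 319.5°, groundspeed 215.9 kt
Leg 2: heading 317.7°; drift +6.1° → track 323.8°, groundspeed 217.8 kt
Leg 3: heading 103.4°; drift -20.7° → track 82.7°, groundspeed 139.8 kt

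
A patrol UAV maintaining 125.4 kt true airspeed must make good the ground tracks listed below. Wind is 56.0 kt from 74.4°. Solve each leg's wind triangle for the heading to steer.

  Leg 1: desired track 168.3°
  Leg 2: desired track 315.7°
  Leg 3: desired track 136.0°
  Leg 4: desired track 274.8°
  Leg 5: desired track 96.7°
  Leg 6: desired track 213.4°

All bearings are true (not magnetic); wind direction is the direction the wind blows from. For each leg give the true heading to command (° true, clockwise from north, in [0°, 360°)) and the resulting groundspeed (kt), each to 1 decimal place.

Leg 1: desired track 168.3°; wind correction -26.5° → command heading 141.8°, groundspeed 116.1 kt
Leg 2: desired track 315.7°; wind correction +23.1° → command heading 338.8°, groundspeed 142.3 kt
Leg 3: desired track 136.0°; wind correction -23.1° → command heading 112.9°, groundspeed 88.7 kt
Leg 4: desired track 274.8°; wind correction +9.0° → command heading 283.8°, groundspeed 176.4 kt
Leg 5: desired track 96.7°; wind correction -9.8° → command heading 86.9°, groundspeed 71.8 kt
Leg 6: desired track 213.4°; wind correction -17.0° → command heading 196.4°, groundspeed 162.2 kt

Leg 1: heading=141.8°, groundspeed=116.1 kt
Leg 2: heading=338.8°, groundspeed=142.3 kt
Leg 3: heading=112.9°, groundspeed=88.7 kt
Leg 4: heading=283.8°, groundspeed=176.4 kt
Leg 5: heading=86.9°, groundspeed=71.8 kt
Leg 6: heading=196.4°, groundspeed=162.2 kt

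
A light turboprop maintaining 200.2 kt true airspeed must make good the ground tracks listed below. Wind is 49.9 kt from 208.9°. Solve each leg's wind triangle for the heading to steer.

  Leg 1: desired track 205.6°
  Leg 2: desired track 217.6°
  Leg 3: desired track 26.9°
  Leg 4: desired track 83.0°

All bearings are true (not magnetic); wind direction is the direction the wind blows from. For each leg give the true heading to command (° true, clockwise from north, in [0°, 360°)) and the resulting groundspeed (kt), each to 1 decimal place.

Leg 1: heading=206.4°, groundspeed=150.4 kt
Leg 2: heading=215.4°, groundspeed=150.7 kt
Leg 3: heading=26.4°, groundspeed=250.1 kt
Leg 4: heading=94.6°, groundspeed=225.3 kt

Leg 1: desired track 205.6°; wind correction +0.8° → command heading 206.4°, groundspeed 150.4 kt
Leg 2: desired track 217.6°; wind correction -2.2° → command heading 215.4°, groundspeed 150.7 kt
Leg 3: desired track 26.9°; wind correction -0.5° → command heading 26.4°, groundspeed 250.1 kt
Leg 4: desired track 83.0°; wind correction +11.6° → command heading 94.6°, groundspeed 225.3 kt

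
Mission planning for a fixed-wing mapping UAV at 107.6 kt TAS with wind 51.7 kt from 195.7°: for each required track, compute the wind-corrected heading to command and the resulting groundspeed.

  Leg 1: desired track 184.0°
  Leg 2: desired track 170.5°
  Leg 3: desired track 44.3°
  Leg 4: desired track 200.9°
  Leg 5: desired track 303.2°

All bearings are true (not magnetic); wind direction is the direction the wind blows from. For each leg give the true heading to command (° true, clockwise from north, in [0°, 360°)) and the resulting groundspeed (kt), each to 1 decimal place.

Leg 1: heading=189.6°, groundspeed=56.5 kt
Leg 2: heading=182.3°, groundspeed=58.5 kt
Leg 3: heading=57.6°, groundspeed=150.1 kt
Leg 4: heading=198.4°, groundspeed=56.0 kt
Leg 5: heading=275.9°, groundspeed=111.2 kt

Leg 1: desired track 184.0°; wind correction +5.6° → command heading 189.6°, groundspeed 56.5 kt
Leg 2: desired track 170.5°; wind correction +11.8° → command heading 182.3°, groundspeed 58.5 kt
Leg 3: desired track 44.3°; wind correction +13.3° → command heading 57.6°, groundspeed 150.1 kt
Leg 4: desired track 200.9°; wind correction -2.5° → command heading 198.4°, groundspeed 56.0 kt
Leg 5: desired track 303.2°; wind correction -27.3° → command heading 275.9°, groundspeed 111.2 kt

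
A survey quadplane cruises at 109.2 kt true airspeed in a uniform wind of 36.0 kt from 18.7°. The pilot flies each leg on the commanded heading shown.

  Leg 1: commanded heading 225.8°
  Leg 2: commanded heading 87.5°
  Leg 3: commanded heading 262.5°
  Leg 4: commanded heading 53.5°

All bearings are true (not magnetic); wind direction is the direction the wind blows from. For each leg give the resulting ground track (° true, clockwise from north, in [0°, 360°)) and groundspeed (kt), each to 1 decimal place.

Leg 1: track=219.2°, groundspeed=142.2 kt
Leg 2: track=106.7°, groundspeed=101.9 kt
Leg 3: track=248.0°, groundspeed=129.2 kt
Leg 4: track=68.0°, groundspeed=82.2 kt

Leg 1: heading 225.8°; drift -6.6° → track 219.2°, groundspeed 142.2 kt
Leg 2: heading 87.5°; drift +19.2° → track 106.7°, groundspeed 101.9 kt
Leg 3: heading 262.5°; drift -14.5° → track 248.0°, groundspeed 129.2 kt
Leg 4: heading 53.5°; drift +14.5° → track 68.0°, groundspeed 82.2 kt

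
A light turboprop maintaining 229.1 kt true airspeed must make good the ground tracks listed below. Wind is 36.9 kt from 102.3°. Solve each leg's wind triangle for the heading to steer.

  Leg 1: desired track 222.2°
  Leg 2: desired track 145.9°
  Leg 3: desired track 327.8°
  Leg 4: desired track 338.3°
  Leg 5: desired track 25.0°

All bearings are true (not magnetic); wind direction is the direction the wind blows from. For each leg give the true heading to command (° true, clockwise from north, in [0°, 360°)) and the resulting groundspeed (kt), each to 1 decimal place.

Leg 1: heading=214.2°, groundspeed=245.2 kt
Leg 2: heading=139.5°, groundspeed=201.0 kt
Leg 3: heading=334.4°, groundspeed=253.4 kt
Leg 4: heading=346.0°, groundspeed=247.7 kt
Leg 5: heading=34.0°, groundspeed=218.1 kt

Leg 1: desired track 222.2°; wind correction -8.0° → command heading 214.2°, groundspeed 245.2 kt
Leg 2: desired track 145.9°; wind correction -6.4° → command heading 139.5°, groundspeed 201.0 kt
Leg 3: desired track 327.8°; wind correction +6.6° → command heading 334.4°, groundspeed 253.4 kt
Leg 4: desired track 338.3°; wind correction +7.7° → command heading 346.0°, groundspeed 247.7 kt
Leg 5: desired track 25.0°; wind correction +9.0° → command heading 34.0°, groundspeed 218.1 kt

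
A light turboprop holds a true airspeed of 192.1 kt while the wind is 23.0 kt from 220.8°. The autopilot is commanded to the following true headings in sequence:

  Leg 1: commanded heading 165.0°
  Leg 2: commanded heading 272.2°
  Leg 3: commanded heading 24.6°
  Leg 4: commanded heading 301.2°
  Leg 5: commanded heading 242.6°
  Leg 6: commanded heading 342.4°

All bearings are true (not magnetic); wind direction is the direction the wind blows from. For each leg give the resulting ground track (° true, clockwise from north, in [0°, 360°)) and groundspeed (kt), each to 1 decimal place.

Leg 1: track=158.9°, groundspeed=180.2 kt
Leg 2: track=278.0°, groundspeed=178.7 kt
Leg 3: track=26.3°, groundspeed=214.3 kt
Leg 4: track=308.1°, groundspeed=189.6 kt
Leg 5: track=245.5°, groundspeed=171.0 kt
Leg 6: track=347.9°, groundspeed=205.1 kt

Leg 1: heading 165.0°; drift -6.1° → track 158.9°, groundspeed 180.2 kt
Leg 2: heading 272.2°; drift +5.8° → track 278.0°, groundspeed 178.7 kt
Leg 3: heading 24.6°; drift +1.7° → track 26.3°, groundspeed 214.3 kt
Leg 4: heading 301.2°; drift +6.9° → track 308.1°, groundspeed 189.6 kt
Leg 5: heading 242.6°; drift +2.9° → track 245.5°, groundspeed 171.0 kt
Leg 6: heading 342.4°; drift +5.5° → track 347.9°, groundspeed 205.1 kt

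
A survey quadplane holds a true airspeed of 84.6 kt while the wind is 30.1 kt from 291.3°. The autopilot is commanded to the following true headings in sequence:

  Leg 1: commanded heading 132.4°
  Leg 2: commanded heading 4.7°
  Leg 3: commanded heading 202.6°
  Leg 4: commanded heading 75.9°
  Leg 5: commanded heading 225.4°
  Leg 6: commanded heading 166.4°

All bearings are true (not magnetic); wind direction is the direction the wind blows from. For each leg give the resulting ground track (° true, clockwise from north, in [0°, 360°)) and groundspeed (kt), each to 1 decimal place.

Leg 1: track=126.9°, groundspeed=113.2 kt
Leg 2: track=25.5°, groundspeed=81.3 kt
Leg 3: track=182.9°, groundspeed=89.1 kt
Leg 4: track=85.0°, groundspeed=110.5 kt
Leg 5: track=204.6°, groundspeed=77.4 kt
Leg 6: track=152.8°, groundspeed=104.8 kt

Leg 1: heading 132.4°; drift -5.5° → track 126.9°, groundspeed 113.2 kt
Leg 2: heading 4.7°; drift +20.8° → track 25.5°, groundspeed 81.3 kt
Leg 3: heading 202.6°; drift -19.7° → track 182.9°, groundspeed 89.1 kt
Leg 4: heading 75.9°; drift +9.1° → track 85.0°, groundspeed 110.5 kt
Leg 5: heading 225.4°; drift -20.8° → track 204.6°, groundspeed 77.4 kt
Leg 6: heading 166.4°; drift -13.6° → track 152.8°, groundspeed 104.8 kt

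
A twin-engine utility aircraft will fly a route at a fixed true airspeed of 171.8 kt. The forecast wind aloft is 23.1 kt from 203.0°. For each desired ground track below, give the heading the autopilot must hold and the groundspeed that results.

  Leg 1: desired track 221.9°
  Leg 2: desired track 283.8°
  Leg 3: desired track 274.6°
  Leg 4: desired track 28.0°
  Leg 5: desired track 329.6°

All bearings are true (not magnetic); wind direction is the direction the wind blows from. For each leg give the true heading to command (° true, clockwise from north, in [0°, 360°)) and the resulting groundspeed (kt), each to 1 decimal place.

Leg 1: desired track 221.9°; wind correction -2.5° → command heading 219.4°, groundspeed 149.8 kt
Leg 2: desired track 283.8°; wind correction -7.6° → command heading 276.2°, groundspeed 166.6 kt
Leg 3: desired track 274.6°; wind correction -7.3° → command heading 267.3°, groundspeed 163.1 kt
Leg 4: desired track 28.0°; wind correction +0.7° → command heading 28.7°, groundspeed 194.8 kt
Leg 5: desired track 329.6°; wind correction -6.2° → command heading 323.4°, groundspeed 184.6 kt

Leg 1: heading=219.4°, groundspeed=149.8 kt
Leg 2: heading=276.2°, groundspeed=166.6 kt
Leg 3: heading=267.3°, groundspeed=163.1 kt
Leg 4: heading=28.7°, groundspeed=194.8 kt
Leg 5: heading=323.4°, groundspeed=184.6 kt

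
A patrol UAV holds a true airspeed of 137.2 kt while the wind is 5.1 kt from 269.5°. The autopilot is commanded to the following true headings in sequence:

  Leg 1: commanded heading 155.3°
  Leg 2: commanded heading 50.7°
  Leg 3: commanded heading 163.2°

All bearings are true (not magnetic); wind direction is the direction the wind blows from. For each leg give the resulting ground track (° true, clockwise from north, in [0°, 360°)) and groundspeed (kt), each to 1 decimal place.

Leg 1: track=153.4°, groundspeed=139.4 kt
Leg 2: track=52.0°, groundspeed=141.2 kt
Leg 3: track=161.2°, groundspeed=138.7 kt

Leg 1: heading 155.3°; drift -1.9° → track 153.4°, groundspeed 139.4 kt
Leg 2: heading 50.7°; drift +1.3° → track 52.0°, groundspeed 141.2 kt
Leg 3: heading 163.2°; drift -2.0° → track 161.2°, groundspeed 138.7 kt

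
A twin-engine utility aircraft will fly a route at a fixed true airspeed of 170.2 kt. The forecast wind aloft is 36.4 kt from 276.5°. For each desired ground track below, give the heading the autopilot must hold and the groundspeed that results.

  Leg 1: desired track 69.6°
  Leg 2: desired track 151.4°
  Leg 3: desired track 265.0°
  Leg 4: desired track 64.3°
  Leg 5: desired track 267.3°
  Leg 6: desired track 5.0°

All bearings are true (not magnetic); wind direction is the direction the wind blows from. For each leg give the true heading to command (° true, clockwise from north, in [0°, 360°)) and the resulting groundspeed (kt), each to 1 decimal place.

Leg 1: heading=64.0°, groundspeed=201.9 kt
Leg 2: heading=161.5°, groundspeed=188.5 kt
Leg 3: heading=267.4°, groundspeed=134.4 kt
Leg 4: heading=57.8°, groundspeed=199.9 kt
Leg 5: heading=269.3°, groundspeed=134.2 kt
Leg 6: heading=352.7°, groundspeed=165.3 kt

Leg 1: desired track 69.6°; wind correction -5.6° → command heading 64.0°, groundspeed 201.9 kt
Leg 2: desired track 151.4°; wind correction +10.1° → command heading 161.5°, groundspeed 188.5 kt
Leg 3: desired track 265.0°; wind correction +2.4° → command heading 267.4°, groundspeed 134.4 kt
Leg 4: desired track 64.3°; wind correction -6.5° → command heading 57.8°, groundspeed 199.9 kt
Leg 5: desired track 267.3°; wind correction +2.0° → command heading 269.3°, groundspeed 134.2 kt
Leg 6: desired track 5.0°; wind correction -12.3° → command heading 352.7°, groundspeed 165.3 kt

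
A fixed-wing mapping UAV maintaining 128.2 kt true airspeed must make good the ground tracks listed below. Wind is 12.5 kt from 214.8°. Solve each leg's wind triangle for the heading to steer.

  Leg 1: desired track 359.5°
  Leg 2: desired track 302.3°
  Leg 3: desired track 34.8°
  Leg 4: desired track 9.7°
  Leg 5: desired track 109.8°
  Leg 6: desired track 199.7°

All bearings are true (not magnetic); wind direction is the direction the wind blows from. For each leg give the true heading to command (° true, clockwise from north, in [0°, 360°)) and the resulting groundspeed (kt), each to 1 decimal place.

Leg 1: heading=356.3°, groundspeed=138.2 kt
Leg 2: heading=296.7°, groundspeed=127.0 kt
Leg 3: heading=34.8°, groundspeed=140.7 kt
Leg 4: heading=7.3°, groundspeed=139.4 kt
Leg 5: heading=115.2°, groundspeed=130.9 kt
Leg 6: heading=201.2°, groundspeed=116.1 kt

Leg 1: desired track 359.5°; wind correction -3.2° → command heading 356.3°, groundspeed 138.2 kt
Leg 2: desired track 302.3°; wind correction -5.6° → command heading 296.7°, groundspeed 127.0 kt
Leg 3: desired track 34.8°; wind correction +0.0° → command heading 34.8°, groundspeed 140.7 kt
Leg 4: desired track 9.7°; wind correction -2.4° → command heading 7.3°, groundspeed 139.4 kt
Leg 5: desired track 109.8°; wind correction +5.4° → command heading 115.2°, groundspeed 130.9 kt
Leg 6: desired track 199.7°; wind correction +1.5° → command heading 201.2°, groundspeed 116.1 kt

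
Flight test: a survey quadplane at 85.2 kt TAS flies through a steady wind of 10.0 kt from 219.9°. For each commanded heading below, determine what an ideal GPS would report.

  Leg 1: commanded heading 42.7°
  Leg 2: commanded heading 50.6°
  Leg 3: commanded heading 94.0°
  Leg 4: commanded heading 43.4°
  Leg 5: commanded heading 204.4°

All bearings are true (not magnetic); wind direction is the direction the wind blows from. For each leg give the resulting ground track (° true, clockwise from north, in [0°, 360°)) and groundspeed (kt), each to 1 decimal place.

Leg 1: heading 42.7°; drift -0.3° → track 42.4°, groundspeed 95.2 kt
Leg 2: heading 50.6°; drift -1.1° → track 49.5°, groundspeed 95.0 kt
Leg 3: heading 94.0°; drift -5.1° → track 88.9°, groundspeed 91.4 kt
Leg 4: heading 43.4°; drift -0.4° → track 43.0°, groundspeed 95.2 kt
Leg 5: heading 204.4°; drift -2.0° → track 202.4°, groundspeed 75.6 kt

Leg 1: track=42.4°, groundspeed=95.2 kt
Leg 2: track=49.5°, groundspeed=95.0 kt
Leg 3: track=88.9°, groundspeed=91.4 kt
Leg 4: track=43.0°, groundspeed=95.2 kt
Leg 5: track=202.4°, groundspeed=75.6 kt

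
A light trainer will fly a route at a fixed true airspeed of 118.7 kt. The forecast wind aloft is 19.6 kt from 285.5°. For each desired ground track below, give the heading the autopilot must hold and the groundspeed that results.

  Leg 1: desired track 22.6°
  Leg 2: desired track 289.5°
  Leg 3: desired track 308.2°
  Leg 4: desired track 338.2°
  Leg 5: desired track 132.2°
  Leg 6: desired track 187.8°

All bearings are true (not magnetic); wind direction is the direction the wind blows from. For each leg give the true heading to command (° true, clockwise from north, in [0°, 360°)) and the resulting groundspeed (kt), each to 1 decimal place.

Leg 1: heading=13.2°, groundspeed=119.5 kt
Leg 2: heading=288.8°, groundspeed=99.1 kt
Leg 3: heading=304.5°, groundspeed=100.4 kt
Leg 4: heading=330.7°, groundspeed=105.8 kt
Leg 5: heading=136.5°, groundspeed=135.9 kt
Leg 6: heading=197.2°, groundspeed=119.7 kt

Leg 1: desired track 22.6°; wind correction -9.4° → command heading 13.2°, groundspeed 119.5 kt
Leg 2: desired track 289.5°; wind correction -0.7° → command heading 288.8°, groundspeed 99.1 kt
Leg 3: desired track 308.2°; wind correction -3.7° → command heading 304.5°, groundspeed 100.4 kt
Leg 4: desired track 338.2°; wind correction -7.5° → command heading 330.7°, groundspeed 105.8 kt
Leg 5: desired track 132.2°; wind correction +4.3° → command heading 136.5°, groundspeed 135.9 kt
Leg 6: desired track 187.8°; wind correction +9.4° → command heading 197.2°, groundspeed 119.7 kt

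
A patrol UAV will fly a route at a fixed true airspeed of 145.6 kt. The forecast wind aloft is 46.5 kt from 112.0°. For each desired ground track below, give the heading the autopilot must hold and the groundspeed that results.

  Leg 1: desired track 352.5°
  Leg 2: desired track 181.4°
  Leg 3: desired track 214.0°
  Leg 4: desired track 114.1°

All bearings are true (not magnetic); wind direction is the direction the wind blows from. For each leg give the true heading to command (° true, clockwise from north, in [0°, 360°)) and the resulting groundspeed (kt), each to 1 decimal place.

Leg 1: heading=8.6°, groundspeed=162.8 kt
Leg 2: heading=164.0°, groundspeed=122.6 kt
Leg 3: heading=195.8°, groundspeed=148.0 kt
Leg 4: heading=113.4°, groundspeed=99.1 kt

Leg 1: desired track 352.5°; wind correction +16.1° → command heading 8.6°, groundspeed 162.8 kt
Leg 2: desired track 181.4°; wind correction -17.4° → command heading 164.0°, groundspeed 122.6 kt
Leg 3: desired track 214.0°; wind correction -18.2° → command heading 195.8°, groundspeed 148.0 kt
Leg 4: desired track 114.1°; wind correction -0.7° → command heading 113.4°, groundspeed 99.1 kt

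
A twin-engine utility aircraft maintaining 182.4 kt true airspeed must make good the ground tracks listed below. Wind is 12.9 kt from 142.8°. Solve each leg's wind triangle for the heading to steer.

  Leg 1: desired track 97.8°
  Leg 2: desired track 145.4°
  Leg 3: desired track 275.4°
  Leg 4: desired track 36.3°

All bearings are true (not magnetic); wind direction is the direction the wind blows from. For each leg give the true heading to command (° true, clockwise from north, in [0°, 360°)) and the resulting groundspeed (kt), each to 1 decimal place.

Leg 1: desired track 97.8°; wind correction +2.9° → command heading 100.7°, groundspeed 173.1 kt
Leg 2: desired track 145.4°; wind correction -0.2° → command heading 145.2°, groundspeed 169.5 kt
Leg 3: desired track 275.4°; wind correction -3.0° → command heading 272.4°, groundspeed 190.9 kt
Leg 4: desired track 36.3°; wind correction +3.9° → command heading 40.2°, groundspeed 185.6 kt

Leg 1: heading=100.7°, groundspeed=173.1 kt
Leg 2: heading=145.2°, groundspeed=169.5 kt
Leg 3: heading=272.4°, groundspeed=190.9 kt
Leg 4: heading=40.2°, groundspeed=185.6 kt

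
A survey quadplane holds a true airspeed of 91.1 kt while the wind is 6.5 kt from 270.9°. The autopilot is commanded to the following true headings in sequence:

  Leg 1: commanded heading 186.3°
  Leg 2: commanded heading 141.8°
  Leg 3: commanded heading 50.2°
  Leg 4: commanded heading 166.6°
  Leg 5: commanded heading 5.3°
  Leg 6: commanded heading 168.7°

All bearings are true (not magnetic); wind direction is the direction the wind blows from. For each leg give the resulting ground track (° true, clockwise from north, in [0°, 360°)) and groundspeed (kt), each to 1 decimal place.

Leg 1: heading 186.3°; drift -4.1° → track 182.2°, groundspeed 90.7 kt
Leg 2: heading 141.8°; drift -3.0° → track 138.8°, groundspeed 95.3 kt
Leg 3: heading 50.2°; drift +2.5° → track 52.7°, groundspeed 96.1 kt
Leg 4: heading 166.6°; drift -3.9° → track 162.7°, groundspeed 92.9 kt
Leg 5: heading 5.3°; drift +4.0° → track 9.3°, groundspeed 91.8 kt
Leg 6: heading 168.7°; drift -3.9° → track 164.8°, groundspeed 92.7 kt

Leg 1: track=182.2°, groundspeed=90.7 kt
Leg 2: track=138.8°, groundspeed=95.3 kt
Leg 3: track=52.7°, groundspeed=96.1 kt
Leg 4: track=162.7°, groundspeed=92.9 kt
Leg 5: track=9.3°, groundspeed=91.8 kt
Leg 6: track=164.8°, groundspeed=92.7 kt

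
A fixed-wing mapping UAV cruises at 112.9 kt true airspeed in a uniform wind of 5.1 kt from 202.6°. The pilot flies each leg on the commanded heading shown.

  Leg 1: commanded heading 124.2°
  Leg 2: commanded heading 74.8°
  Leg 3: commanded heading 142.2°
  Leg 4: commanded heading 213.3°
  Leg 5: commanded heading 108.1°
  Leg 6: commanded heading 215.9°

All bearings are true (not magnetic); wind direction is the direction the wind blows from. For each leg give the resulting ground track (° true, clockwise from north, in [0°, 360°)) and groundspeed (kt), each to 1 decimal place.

Leg 1: track=121.6°, groundspeed=112.0 kt
Leg 2: track=72.8°, groundspeed=116.1 kt
Leg 3: track=139.9°, groundspeed=110.5 kt
Leg 4: track=213.8°, groundspeed=107.9 kt
Leg 5: track=105.5°, groundspeed=113.4 kt
Leg 6: track=216.5°, groundspeed=107.9 kt

Leg 1: heading 124.2°; drift -2.6° → track 121.6°, groundspeed 112.0 kt
Leg 2: heading 74.8°; drift -2.0° → track 72.8°, groundspeed 116.1 kt
Leg 3: heading 142.2°; drift -2.3° → track 139.9°, groundspeed 110.5 kt
Leg 4: heading 213.3°; drift +0.5° → track 213.8°, groundspeed 107.9 kt
Leg 5: heading 108.1°; drift -2.6° → track 105.5°, groundspeed 113.4 kt
Leg 6: heading 215.9°; drift +0.6° → track 216.5°, groundspeed 107.9 kt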